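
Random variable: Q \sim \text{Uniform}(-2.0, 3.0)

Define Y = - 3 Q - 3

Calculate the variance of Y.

For Y = aQ + b: Var(Y) = a² * Var(Q)
Var(Q) = (3 + 2)^2/12 = 2.0833333
Var(Y) = (-3)² * 2.0833333 = 9 * 2.0833333 = 18.75

18.75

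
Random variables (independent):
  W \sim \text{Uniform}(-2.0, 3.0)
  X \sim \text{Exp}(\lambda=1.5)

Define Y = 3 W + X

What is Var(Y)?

For independent RVs: Var(aX + bY) = a²Var(X) + b²Var(Y)
Var(W) = 2.0833333
Var(X) = 0.44444444
Var(Y) = 3²*2.0833333 + 1²*0.44444444
= 9*2.0833333 + 1*0.44444444 = 19.194444

19.194444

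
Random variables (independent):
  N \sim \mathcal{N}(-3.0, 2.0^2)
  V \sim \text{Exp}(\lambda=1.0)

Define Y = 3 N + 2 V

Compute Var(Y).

For independent RVs: Var(aX + bY) = a²Var(X) + b²Var(Y)
Var(N) = 4
Var(V) = 1
Var(Y) = 3²*4 + 2²*1
= 9*4 + 4*1 = 40

40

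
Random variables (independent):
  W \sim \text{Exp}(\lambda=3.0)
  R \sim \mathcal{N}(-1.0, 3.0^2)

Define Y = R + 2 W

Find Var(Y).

For independent RVs: Var(aX + bY) = a²Var(X) + b²Var(Y)
Var(W) = 0.11111111
Var(R) = 9
Var(Y) = 2²*0.11111111 + 1²*9
= 4*0.11111111 + 1*9 = 9.4444444

9.4444444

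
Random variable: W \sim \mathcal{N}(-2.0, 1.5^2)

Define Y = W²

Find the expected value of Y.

E[W²] = Var(W) + (E[W])² = 2.25 + 4 = 6.25

6.25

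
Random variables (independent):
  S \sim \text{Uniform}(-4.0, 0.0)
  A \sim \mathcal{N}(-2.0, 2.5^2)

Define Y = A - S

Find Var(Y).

For independent RVs: Var(aX + bY) = a²Var(X) + b²Var(Y)
Var(S) = 1.3333333
Var(A) = 6.25
Var(Y) = (-1)²*1.3333333 + 1²*6.25
= 1*1.3333333 + 1*6.25 = 7.5833333

7.5833333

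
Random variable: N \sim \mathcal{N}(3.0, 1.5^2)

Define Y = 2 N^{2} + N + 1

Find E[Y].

E[Y] = 2*E[N²] + 1*E[N] + 1
E[N] = 3
E[N²] = Var(N) + (E[N])² = 2.25 + 9 = 11.25
E[Y] = 2*11.25 + 1*3 + 1 = 26.5

26.5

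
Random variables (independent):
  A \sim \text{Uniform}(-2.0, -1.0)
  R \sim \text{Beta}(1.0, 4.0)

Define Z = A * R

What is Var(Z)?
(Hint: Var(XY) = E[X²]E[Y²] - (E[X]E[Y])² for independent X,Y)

Var(XY) = E[X²]E[Y²] - (E[X]E[Y])²
E[A] = -1.5, Var(A) = 0.083333333
E[R] = 0.2, Var(R) = 0.026666667
E[A²] = 0.083333333 + (-1.5)² = 2.3333333
E[R²] = 0.026666667 + 0.2² = 0.066666667
Var(Z) = 2.3333333*0.066666667 - (-1.5*0.2)²
= 0.15555556 - 0.09 = 0.065555556

0.065555556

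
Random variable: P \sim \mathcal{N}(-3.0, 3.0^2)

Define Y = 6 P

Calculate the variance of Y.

For Y = aP + b: Var(Y) = a² * Var(P)
Var(P) = 3.0^2 = 9
Var(Y) = 6² * 9 = 36 * 9 = 324

324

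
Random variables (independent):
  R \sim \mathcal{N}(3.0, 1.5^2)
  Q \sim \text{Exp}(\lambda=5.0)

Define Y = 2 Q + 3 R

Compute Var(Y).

For independent RVs: Var(aX + bY) = a²Var(X) + b²Var(Y)
Var(R) = 2.25
Var(Q) = 0.04
Var(Y) = 3²*2.25 + 2²*0.04
= 9*2.25 + 4*0.04 = 20.41

20.41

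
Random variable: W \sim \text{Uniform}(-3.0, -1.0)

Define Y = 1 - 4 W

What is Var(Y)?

For Y = aW + b: Var(Y) = a² * Var(W)
Var(W) = (-1 + 3)^2/12 = 0.33333333
Var(Y) = (-4)² * 0.33333333 = 16 * 0.33333333 = 5.3333333

5.3333333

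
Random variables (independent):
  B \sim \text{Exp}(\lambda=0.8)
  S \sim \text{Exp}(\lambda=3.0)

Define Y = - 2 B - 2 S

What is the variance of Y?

For independent RVs: Var(aX + bY) = a²Var(X) + b²Var(Y)
Var(B) = 1.5625
Var(S) = 0.11111111
Var(Y) = (-2)²*1.5625 + (-2)²*0.11111111
= 4*1.5625 + 4*0.11111111 = 6.6944444

6.6944444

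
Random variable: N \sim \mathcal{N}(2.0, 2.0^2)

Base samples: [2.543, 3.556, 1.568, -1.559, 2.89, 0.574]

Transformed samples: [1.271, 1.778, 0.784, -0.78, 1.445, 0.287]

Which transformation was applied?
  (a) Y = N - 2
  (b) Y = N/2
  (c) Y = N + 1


Checking option (b) Y = N/2:
  N = 2.543 -> Y = 1.271 ✓
  N = 3.556 -> Y = 1.778 ✓
  N = 1.568 -> Y = 0.784 ✓
All samples match this transformation.

(b) N/2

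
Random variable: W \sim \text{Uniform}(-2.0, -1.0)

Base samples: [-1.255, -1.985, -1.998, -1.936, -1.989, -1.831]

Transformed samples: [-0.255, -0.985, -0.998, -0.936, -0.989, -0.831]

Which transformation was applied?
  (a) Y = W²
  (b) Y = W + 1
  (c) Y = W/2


Checking option (b) Y = W + 1:
  W = -1.255 -> Y = -0.255 ✓
  W = -1.985 -> Y = -0.985 ✓
  W = -1.998 -> Y = -0.998 ✓
All samples match this transformation.

(b) W + 1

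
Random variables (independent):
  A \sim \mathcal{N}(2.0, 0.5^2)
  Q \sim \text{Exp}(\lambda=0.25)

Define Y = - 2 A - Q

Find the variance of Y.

For independent RVs: Var(aX + bY) = a²Var(X) + b²Var(Y)
Var(A) = 0.25
Var(Q) = 16
Var(Y) = (-2)²*0.25 + (-1)²*16
= 4*0.25 + 1*16 = 17

17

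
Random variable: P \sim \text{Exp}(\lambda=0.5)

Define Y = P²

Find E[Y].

Using E[X²] = Var(X) + (E[X])²:
E[P] = 2
Var(P) = 1/0.5^2 = 4
E[P²] = 4 + 2² = 4 + 4 = 8

8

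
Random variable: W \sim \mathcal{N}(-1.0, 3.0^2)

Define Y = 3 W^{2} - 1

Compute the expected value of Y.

E[Y] = 3*E[W²] - 1
E[W] = -1
E[W²] = Var(W) + (E[W])² = 9 + 1 = 10
E[Y] = 3*10 - 1 = 29

29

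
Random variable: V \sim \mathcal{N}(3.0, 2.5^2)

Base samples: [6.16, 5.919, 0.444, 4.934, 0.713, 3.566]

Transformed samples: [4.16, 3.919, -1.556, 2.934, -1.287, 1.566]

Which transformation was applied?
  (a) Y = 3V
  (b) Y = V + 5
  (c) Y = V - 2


Checking option (c) Y = V - 2:
  V = 6.16 -> Y = 4.16 ✓
  V = 5.919 -> Y = 3.919 ✓
  V = 0.444 -> Y = -1.556 ✓
All samples match this transformation.

(c) V - 2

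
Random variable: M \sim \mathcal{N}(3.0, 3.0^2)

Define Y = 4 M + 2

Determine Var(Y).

For Y = aM + b: Var(Y) = a² * Var(M)
Var(M) = 3.0^2 = 9
Var(Y) = 4² * 9 = 16 * 9 = 144

144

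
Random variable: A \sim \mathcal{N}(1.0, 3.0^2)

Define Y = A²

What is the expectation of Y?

E[A²] = Var(A) + (E[A])² = 9 + 1 = 10

10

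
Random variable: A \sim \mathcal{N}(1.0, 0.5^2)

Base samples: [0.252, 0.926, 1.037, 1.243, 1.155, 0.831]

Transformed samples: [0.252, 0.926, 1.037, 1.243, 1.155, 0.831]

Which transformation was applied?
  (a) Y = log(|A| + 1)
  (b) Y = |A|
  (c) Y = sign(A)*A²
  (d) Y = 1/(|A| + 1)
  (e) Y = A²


Checking option (b) Y = |A|:
  A = 0.252 -> Y = 0.252 ✓
  A = 0.926 -> Y = 0.926 ✓
  A = 1.037 -> Y = 1.037 ✓
All samples match this transformation.

(b) |A|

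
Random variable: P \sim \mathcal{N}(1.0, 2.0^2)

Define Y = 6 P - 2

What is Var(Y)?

For Y = aP + b: Var(Y) = a² * Var(P)
Var(P) = 2.0^2 = 4
Var(Y) = 6² * 4 = 36 * 4 = 144

144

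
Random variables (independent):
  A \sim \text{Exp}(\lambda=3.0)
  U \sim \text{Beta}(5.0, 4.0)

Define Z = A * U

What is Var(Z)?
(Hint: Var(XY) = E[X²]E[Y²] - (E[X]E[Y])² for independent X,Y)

Var(XY) = E[X²]E[Y²] - (E[X]E[Y])²
E[A] = 0.33333333, Var(A) = 0.11111111
E[U] = 0.55555556, Var(U) = 0.024691358
E[A²] = 0.11111111 + 0.33333333² = 0.22222222
E[U²] = 0.024691358 + 0.55555556² = 0.33333333
Var(Z) = 0.22222222*0.33333333 - (0.33333333*0.55555556)²
= 0.074074074 - 0.034293553 = 0.039780521

0.039780521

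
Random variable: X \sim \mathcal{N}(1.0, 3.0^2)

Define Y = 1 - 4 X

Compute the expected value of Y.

For Y = -4X + 1:
E[Y] = -4 * E[X] + 1
E[X] = 1.0 = 1
E[Y] = -4 * 1 + 1 = -3

-3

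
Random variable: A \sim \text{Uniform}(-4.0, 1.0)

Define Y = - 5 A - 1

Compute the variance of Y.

For Y = aA + b: Var(Y) = a² * Var(A)
Var(A) = (1 + 4)^2/12 = 2.0833333
Var(Y) = (-5)² * 2.0833333 = 25 * 2.0833333 = 52.083333

52.083333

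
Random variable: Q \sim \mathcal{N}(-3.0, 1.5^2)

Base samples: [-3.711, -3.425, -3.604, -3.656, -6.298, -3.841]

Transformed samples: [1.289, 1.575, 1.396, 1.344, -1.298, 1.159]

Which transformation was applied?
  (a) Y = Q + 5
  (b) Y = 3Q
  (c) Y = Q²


Checking option (a) Y = Q + 5:
  Q = -3.711 -> Y = 1.289 ✓
  Q = -3.425 -> Y = 1.575 ✓
  Q = -3.604 -> Y = 1.396 ✓
All samples match this transformation.

(a) Q + 5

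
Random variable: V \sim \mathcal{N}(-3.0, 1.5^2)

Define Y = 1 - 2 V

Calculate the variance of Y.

For Y = aV + b: Var(Y) = a² * Var(V)
Var(V) = 1.5^2 = 2.25
Var(Y) = (-2)² * 2.25 = 4 * 2.25 = 9

9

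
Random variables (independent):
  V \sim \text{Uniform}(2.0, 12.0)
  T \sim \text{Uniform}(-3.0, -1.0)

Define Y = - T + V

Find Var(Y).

For independent RVs: Var(aX + bY) = a²Var(X) + b²Var(Y)
Var(V) = 8.3333333
Var(T) = 0.33333333
Var(Y) = 1²*8.3333333 + (-1)²*0.33333333
= 1*8.3333333 + 1*0.33333333 = 8.6666667

8.6666667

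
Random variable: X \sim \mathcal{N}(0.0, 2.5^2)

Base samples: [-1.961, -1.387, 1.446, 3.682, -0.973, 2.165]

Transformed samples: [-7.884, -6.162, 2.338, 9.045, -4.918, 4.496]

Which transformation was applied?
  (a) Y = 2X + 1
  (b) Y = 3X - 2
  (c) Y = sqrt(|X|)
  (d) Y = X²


Checking option (b) Y = 3X - 2:
  X = -1.961 -> Y = -7.884 ✓
  X = -1.387 -> Y = -6.162 ✓
  X = 1.446 -> Y = 2.338 ✓
All samples match this transformation.

(b) 3X - 2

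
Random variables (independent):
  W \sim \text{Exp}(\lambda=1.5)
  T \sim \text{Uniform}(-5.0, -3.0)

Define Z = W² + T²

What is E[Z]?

E[Z] = E[W²] + E[T²]
E[W²] = Var(W) + E[W]² = 0.44444444 + 0.44444444 = 0.88888889
E[T²] = Var(T) + E[T]² = 0.33333333 + 16 = 16.333333
E[Z] = 0.88888889 + 16.333333 = 17.222222

17.222222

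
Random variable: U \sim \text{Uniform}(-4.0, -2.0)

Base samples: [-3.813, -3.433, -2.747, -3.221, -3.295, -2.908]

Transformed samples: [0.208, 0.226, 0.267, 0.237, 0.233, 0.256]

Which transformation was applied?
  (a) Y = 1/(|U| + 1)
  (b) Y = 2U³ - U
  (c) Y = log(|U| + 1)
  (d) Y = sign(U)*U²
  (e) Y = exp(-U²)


Checking option (a) Y = 1/(|U| + 1):
  U = -3.813 -> Y = 0.208 ✓
  U = -3.433 -> Y = 0.226 ✓
  U = -2.747 -> Y = 0.267 ✓
All samples match this transformation.

(a) 1/(|U| + 1)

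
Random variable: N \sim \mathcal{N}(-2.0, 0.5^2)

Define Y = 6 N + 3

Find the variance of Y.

For Y = aN + b: Var(Y) = a² * Var(N)
Var(N) = 0.5^2 = 0.25
Var(Y) = 6² * 0.25 = 36 * 0.25 = 9

9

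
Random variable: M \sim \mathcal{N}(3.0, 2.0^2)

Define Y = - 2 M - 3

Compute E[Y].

For Y = -2M - 3:
E[Y] = -2 * E[M] - 3
E[M] = 3.0 = 3
E[Y] = -2 * 3 - 3 = -9

-9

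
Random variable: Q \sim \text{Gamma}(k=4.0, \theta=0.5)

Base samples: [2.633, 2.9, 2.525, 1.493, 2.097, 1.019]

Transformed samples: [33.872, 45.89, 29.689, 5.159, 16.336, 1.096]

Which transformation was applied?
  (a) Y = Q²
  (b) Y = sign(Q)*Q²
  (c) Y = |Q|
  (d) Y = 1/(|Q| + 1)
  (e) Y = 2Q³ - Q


Checking option (e) Y = 2Q³ - Q:
  Q = 2.633 -> Y = 33.872 ✓
  Q = 2.9 -> Y = 45.89 ✓
  Q = 2.525 -> Y = 29.689 ✓
All samples match this transformation.

(e) 2Q³ - Q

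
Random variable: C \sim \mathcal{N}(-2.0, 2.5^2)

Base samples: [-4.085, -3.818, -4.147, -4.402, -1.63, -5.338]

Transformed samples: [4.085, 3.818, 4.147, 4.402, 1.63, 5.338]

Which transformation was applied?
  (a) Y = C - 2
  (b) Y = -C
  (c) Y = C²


Checking option (b) Y = -C:
  C = -4.085 -> Y = 4.085 ✓
  C = -3.818 -> Y = 3.818 ✓
  C = -4.147 -> Y = 4.147 ✓
All samples match this transformation.

(b) -C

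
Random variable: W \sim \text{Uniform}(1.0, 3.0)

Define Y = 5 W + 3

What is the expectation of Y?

For Y = 5W + 3:
E[Y] = 5 * E[W] + 3
E[W] = (1 + 3)/2 = 2
E[Y] = 5 * 2 + 3 = 13

13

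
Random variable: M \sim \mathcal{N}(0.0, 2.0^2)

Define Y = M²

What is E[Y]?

Using E[X²] = Var(X) + (E[X])²:
E[M] = 0
Var(M) = 2.0^2 = 4
E[M²] = 4 + 0² = 4 + 0 = 4

4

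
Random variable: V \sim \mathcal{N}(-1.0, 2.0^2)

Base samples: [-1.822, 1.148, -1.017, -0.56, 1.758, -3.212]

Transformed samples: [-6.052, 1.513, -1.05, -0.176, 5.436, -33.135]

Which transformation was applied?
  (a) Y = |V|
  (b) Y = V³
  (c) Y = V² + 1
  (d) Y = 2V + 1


Checking option (b) Y = V³:
  V = -1.822 -> Y = -6.052 ✓
  V = 1.148 -> Y = 1.513 ✓
  V = -1.017 -> Y = -1.05 ✓
All samples match this transformation.

(b) V³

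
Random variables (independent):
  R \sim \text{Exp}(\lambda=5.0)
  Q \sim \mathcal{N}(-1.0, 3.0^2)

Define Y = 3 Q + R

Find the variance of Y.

For independent RVs: Var(aX + bY) = a²Var(X) + b²Var(Y)
Var(R) = 0.04
Var(Q) = 9
Var(Y) = 1²*0.04 + 3²*9
= 1*0.04 + 9*9 = 81.04

81.04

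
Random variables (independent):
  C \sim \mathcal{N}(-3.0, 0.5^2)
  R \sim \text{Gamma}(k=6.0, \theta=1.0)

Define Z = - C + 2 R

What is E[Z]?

E[Z] = -1*E[C] + 2*E[R]
E[C] = -3
E[R] = 6
E[Z] = -1*(-3) + 2*6 = 15

15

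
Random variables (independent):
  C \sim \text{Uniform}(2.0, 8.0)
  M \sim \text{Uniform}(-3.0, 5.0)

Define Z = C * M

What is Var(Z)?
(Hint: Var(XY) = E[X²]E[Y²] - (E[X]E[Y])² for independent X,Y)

Var(XY) = E[X²]E[Y²] - (E[X]E[Y])²
E[C] = 5, Var(C) = 3
E[M] = 1, Var(M) = 5.3333333
E[C²] = 3 + 5² = 28
E[M²] = 5.3333333 + 1² = 6.3333333
Var(Z) = 28*6.3333333 - (5*1)²
= 177.33333 - 25 = 152.33333

152.33333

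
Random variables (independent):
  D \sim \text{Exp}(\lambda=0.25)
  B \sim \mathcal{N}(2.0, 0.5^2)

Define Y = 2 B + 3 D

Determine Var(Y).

For independent RVs: Var(aX + bY) = a²Var(X) + b²Var(Y)
Var(D) = 16
Var(B) = 0.25
Var(Y) = 3²*16 + 2²*0.25
= 9*16 + 4*0.25 = 145

145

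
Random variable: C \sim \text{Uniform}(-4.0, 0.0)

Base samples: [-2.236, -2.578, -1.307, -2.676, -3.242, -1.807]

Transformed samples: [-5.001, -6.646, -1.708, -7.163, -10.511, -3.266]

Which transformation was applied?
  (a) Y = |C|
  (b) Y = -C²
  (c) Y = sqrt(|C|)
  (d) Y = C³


Checking option (b) Y = -C²:
  C = -2.236 -> Y = -5.001 ✓
  C = -2.578 -> Y = -6.646 ✓
  C = -1.307 -> Y = -1.708 ✓
All samples match this transformation.

(b) -C²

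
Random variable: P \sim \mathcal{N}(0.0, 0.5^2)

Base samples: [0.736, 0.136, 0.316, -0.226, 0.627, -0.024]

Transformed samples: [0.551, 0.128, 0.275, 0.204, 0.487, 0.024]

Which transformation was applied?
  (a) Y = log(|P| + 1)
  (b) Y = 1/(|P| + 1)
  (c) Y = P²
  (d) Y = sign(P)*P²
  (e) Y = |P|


Checking option (a) Y = log(|P| + 1):
  P = 0.736 -> Y = 0.551 ✓
  P = 0.136 -> Y = 0.128 ✓
  P = 0.316 -> Y = 0.275 ✓
All samples match this transformation.

(a) log(|P| + 1)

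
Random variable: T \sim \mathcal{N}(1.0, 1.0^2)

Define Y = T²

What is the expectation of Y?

Using E[X²] = Var(X) + (E[X])²:
E[T] = 1
Var(T) = 1.0^2 = 1
E[T²] = 1 + 1² = 1 + 1 = 2

2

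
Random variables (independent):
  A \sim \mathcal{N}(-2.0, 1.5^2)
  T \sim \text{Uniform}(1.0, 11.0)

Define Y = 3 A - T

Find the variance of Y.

For independent RVs: Var(aX + bY) = a²Var(X) + b²Var(Y)
Var(A) = 2.25
Var(T) = 8.3333333
Var(Y) = 3²*2.25 + (-1)²*8.3333333
= 9*2.25 + 1*8.3333333 = 28.583333

28.583333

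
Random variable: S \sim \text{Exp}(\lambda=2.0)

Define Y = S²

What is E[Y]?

E[S²] = Var(S) + (E[S])² = 0.25 + 0.25 = 0.5

0.5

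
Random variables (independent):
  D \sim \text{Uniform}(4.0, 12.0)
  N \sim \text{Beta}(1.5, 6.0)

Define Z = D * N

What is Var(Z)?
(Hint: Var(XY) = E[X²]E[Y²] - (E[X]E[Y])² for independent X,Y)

Var(XY) = E[X²]E[Y²] - (E[X]E[Y])²
E[D] = 8, Var(D) = 5.3333333
E[N] = 0.2, Var(N) = 0.018823529
E[D²] = 5.3333333 + 8² = 69.333333
E[N²] = 0.018823529 + 0.2² = 0.058823529
Var(Z) = 69.333333*0.058823529 - (8*0.2)²
= 4.0784314 - 2.56 = 1.5184314

1.5184314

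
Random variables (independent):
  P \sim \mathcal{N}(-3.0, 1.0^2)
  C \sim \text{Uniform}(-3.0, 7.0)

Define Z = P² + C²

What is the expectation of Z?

E[Z] = E[P²] + E[C²]
E[P²] = Var(P) + E[P]² = 1 + 9 = 10
E[C²] = Var(C) + E[C]² = 8.3333333 + 4 = 12.333333
E[Z] = 10 + 12.333333 = 22.333333

22.333333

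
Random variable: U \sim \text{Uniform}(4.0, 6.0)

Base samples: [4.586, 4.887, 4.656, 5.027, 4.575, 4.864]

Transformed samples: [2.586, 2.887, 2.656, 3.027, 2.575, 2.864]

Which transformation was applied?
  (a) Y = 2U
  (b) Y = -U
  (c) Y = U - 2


Checking option (c) Y = U - 2:
  U = 4.586 -> Y = 2.586 ✓
  U = 4.887 -> Y = 2.887 ✓
  U = 4.656 -> Y = 2.656 ✓
All samples match this transformation.

(c) U - 2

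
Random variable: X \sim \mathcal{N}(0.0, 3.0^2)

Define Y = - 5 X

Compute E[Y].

For Y = -5X:
E[Y] = -5 * E[X]
E[X] = 0.0 = 0
E[Y] = -5 * 0 = 0

0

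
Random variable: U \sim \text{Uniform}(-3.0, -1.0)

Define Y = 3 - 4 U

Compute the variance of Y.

For Y = aU + b: Var(Y) = a² * Var(U)
Var(U) = (-1 + 3)^2/12 = 0.33333333
Var(Y) = (-4)² * 0.33333333 = 16 * 0.33333333 = 5.3333333

5.3333333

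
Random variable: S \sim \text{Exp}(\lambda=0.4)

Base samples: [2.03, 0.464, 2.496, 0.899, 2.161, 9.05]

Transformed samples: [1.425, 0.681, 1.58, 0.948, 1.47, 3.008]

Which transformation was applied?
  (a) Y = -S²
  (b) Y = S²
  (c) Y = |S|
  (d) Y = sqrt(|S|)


Checking option (d) Y = sqrt(|S|):
  S = 2.03 -> Y = 1.425 ✓
  S = 0.464 -> Y = 0.681 ✓
  S = 2.496 -> Y = 1.58 ✓
All samples match this transformation.

(d) sqrt(|S|)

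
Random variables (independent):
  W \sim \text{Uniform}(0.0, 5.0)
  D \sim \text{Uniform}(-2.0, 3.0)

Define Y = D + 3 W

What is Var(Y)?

For independent RVs: Var(aX + bY) = a²Var(X) + b²Var(Y)
Var(W) = 2.0833333
Var(D) = 2.0833333
Var(Y) = 3²*2.0833333 + 1²*2.0833333
= 9*2.0833333 + 1*2.0833333 = 20.833333

20.833333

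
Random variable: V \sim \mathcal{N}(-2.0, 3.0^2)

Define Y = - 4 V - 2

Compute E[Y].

For Y = -4V - 2:
E[Y] = -4 * E[V] - 2
E[V] = -2.0 = -2
E[Y] = -4 * (-2) - 2 = 6

6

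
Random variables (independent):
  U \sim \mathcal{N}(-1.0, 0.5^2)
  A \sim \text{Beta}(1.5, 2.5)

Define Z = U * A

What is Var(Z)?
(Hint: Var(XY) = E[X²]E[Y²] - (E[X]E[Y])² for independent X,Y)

Var(XY) = E[X²]E[Y²] - (E[X]E[Y])²
E[U] = -1, Var(U) = 0.25
E[A] = 0.375, Var(A) = 0.046875
E[U²] = 0.25 + (-1)² = 1.25
E[A²] = 0.046875 + 0.375² = 0.1875
Var(Z) = 1.25*0.1875 - (-1*0.375)²
= 0.234375 - 0.140625 = 0.09375

0.09375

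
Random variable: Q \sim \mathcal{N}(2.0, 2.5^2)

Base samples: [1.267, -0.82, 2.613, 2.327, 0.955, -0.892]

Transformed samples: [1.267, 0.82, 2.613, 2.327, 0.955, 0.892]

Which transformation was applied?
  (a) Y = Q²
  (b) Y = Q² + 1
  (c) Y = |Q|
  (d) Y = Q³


Checking option (c) Y = |Q|:
  Q = 1.267 -> Y = 1.267 ✓
  Q = -0.82 -> Y = 0.82 ✓
  Q = 2.613 -> Y = 2.613 ✓
All samples match this transformation.

(c) |Q|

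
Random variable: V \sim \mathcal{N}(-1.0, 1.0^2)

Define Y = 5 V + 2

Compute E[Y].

For Y = 5V + 2:
E[Y] = 5 * E[V] + 2
E[V] = -1.0 = -1
E[Y] = 5 * (-1) + 2 = -3

-3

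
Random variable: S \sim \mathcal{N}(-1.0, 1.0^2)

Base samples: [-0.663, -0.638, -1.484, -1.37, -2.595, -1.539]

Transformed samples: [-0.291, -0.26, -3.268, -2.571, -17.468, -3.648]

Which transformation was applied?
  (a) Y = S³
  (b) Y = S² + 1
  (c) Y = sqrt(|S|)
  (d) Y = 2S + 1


Checking option (a) Y = S³:
  S = -0.663 -> Y = -0.291 ✓
  S = -0.638 -> Y = -0.26 ✓
  S = -1.484 -> Y = -3.268 ✓
All samples match this transformation.

(a) S³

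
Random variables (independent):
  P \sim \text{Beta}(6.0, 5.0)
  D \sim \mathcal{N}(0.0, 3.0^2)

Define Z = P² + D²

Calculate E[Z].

E[Z] = E[P²] + E[D²]
E[P²] = Var(P) + E[P]² = 0.020661157 + 0.29752066 = 0.31818182
E[D²] = Var(D) + E[D]² = 9 + 0 = 9
E[Z] = 0.31818182 + 9 = 9.3181818

9.3181818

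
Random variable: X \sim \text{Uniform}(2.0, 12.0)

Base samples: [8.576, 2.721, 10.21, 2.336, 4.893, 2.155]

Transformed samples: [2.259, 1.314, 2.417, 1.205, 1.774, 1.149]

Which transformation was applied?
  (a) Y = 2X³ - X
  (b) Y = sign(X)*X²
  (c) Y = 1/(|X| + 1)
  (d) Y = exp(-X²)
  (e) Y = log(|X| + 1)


Checking option (e) Y = log(|X| + 1):
  X = 8.576 -> Y = 2.259 ✓
  X = 2.721 -> Y = 1.314 ✓
  X = 10.21 -> Y = 2.417 ✓
All samples match this transformation.

(e) log(|X| + 1)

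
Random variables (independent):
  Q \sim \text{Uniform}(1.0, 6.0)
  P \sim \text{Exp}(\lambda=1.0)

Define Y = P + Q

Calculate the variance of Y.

For independent RVs: Var(aX + bY) = a²Var(X) + b²Var(Y)
Var(Q) = 2.0833333
Var(P) = 1
Var(Y) = 1²*2.0833333 + 1²*1
= 1*2.0833333 + 1*1 = 3.0833333

3.0833333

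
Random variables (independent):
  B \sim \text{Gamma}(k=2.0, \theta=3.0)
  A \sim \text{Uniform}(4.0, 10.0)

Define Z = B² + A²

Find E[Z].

E[Z] = E[B²] + E[A²]
E[B²] = Var(B) + E[B]² = 18 + 36 = 54
E[A²] = Var(A) + E[A]² = 3 + 49 = 52
E[Z] = 54 + 52 = 106

106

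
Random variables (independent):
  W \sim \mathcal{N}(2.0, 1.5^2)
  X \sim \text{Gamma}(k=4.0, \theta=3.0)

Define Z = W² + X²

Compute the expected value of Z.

E[Z] = E[W²] + E[X²]
E[W²] = Var(W) + E[W]² = 2.25 + 4 = 6.25
E[X²] = Var(X) + E[X]² = 36 + 144 = 180
E[Z] = 6.25 + 180 = 186.25

186.25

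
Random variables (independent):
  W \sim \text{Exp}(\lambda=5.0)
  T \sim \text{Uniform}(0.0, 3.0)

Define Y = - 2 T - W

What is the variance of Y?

For independent RVs: Var(aX + bY) = a²Var(X) + b²Var(Y)
Var(W) = 0.04
Var(T) = 0.75
Var(Y) = (-1)²*0.04 + (-2)²*0.75
= 1*0.04 + 4*0.75 = 3.04

3.04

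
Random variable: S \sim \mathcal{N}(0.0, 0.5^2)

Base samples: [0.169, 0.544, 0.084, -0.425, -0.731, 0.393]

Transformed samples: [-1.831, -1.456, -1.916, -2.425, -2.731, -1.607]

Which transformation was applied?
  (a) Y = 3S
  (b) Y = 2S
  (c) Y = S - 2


Checking option (c) Y = S - 2:
  S = 0.169 -> Y = -1.831 ✓
  S = 0.544 -> Y = -1.456 ✓
  S = 0.084 -> Y = -1.916 ✓
All samples match this transformation.

(c) S - 2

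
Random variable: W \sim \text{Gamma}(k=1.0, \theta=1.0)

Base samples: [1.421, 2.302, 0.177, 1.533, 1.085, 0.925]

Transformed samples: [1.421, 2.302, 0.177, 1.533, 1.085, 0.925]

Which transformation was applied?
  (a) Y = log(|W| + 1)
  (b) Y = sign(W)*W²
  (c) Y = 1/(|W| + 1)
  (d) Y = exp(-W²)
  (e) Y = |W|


Checking option (e) Y = |W|:
  W = 1.421 -> Y = 1.421 ✓
  W = 2.302 -> Y = 2.302 ✓
  W = 0.177 -> Y = 0.177 ✓
All samples match this transformation.

(e) |W|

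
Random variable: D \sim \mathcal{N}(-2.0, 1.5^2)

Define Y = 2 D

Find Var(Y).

For Y = aD + b: Var(Y) = a² * Var(D)
Var(D) = 1.5^2 = 2.25
Var(Y) = 2² * 2.25 = 4 * 2.25 = 9

9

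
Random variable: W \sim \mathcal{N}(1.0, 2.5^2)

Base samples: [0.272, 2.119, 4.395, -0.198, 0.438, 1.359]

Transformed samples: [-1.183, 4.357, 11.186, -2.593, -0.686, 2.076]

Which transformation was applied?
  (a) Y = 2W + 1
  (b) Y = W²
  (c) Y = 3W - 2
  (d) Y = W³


Checking option (c) Y = 3W - 2:
  W = 0.272 -> Y = -1.183 ✓
  W = 2.119 -> Y = 4.357 ✓
  W = 4.395 -> Y = 11.186 ✓
All samples match this transformation.

(c) 3W - 2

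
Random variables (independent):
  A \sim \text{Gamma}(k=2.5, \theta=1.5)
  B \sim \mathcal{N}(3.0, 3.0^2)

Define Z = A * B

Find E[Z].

For independent RVs: E[XY] = E[X]*E[Y]
E[A] = 3.75
E[B] = 3
E[Z] = 3.75 * 3 = 11.25

11.25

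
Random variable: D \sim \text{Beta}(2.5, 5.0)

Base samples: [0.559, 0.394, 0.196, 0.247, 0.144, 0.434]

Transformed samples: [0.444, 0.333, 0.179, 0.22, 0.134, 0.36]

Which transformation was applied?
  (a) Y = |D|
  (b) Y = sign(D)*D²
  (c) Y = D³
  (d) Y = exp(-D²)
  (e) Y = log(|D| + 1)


Checking option (e) Y = log(|D| + 1):
  D = 0.559 -> Y = 0.444 ✓
  D = 0.394 -> Y = 0.333 ✓
  D = 0.196 -> Y = 0.179 ✓
All samples match this transformation.

(e) log(|D| + 1)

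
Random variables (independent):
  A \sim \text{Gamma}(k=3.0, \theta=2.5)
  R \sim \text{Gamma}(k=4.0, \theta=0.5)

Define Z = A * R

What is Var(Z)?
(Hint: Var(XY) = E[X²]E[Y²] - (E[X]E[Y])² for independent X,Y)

Var(XY) = E[X²]E[Y²] - (E[X]E[Y])²
E[A] = 7.5, Var(A) = 18.75
E[R] = 2, Var(R) = 1
E[A²] = 18.75 + 7.5² = 75
E[R²] = 1 + 2² = 5
Var(Z) = 75*5 - (7.5*2)²
= 375 - 225 = 150

150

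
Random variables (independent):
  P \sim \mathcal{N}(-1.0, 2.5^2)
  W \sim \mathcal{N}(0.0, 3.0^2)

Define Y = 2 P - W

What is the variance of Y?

For independent RVs: Var(aX + bY) = a²Var(X) + b²Var(Y)
Var(P) = 6.25
Var(W) = 9
Var(Y) = 2²*6.25 + (-1)²*9
= 4*6.25 + 1*9 = 34

34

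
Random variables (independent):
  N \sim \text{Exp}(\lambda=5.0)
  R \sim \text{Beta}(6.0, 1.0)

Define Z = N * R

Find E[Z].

For independent RVs: E[XY] = E[X]*E[Y]
E[N] = 0.2
E[R] = 0.85714286
E[Z] = 0.2 * 0.85714286 = 0.17142857

0.17142857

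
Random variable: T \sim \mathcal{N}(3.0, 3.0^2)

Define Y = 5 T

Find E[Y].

For Y = 5T:
E[Y] = 5 * E[T]
E[T] = 3.0 = 3
E[Y] = 5 * 3 = 15

15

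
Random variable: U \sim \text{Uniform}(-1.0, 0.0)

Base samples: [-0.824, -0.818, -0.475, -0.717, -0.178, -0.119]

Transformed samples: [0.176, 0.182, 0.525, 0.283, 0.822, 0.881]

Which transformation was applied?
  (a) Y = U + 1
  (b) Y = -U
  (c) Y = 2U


Checking option (a) Y = U + 1:
  U = -0.824 -> Y = 0.176 ✓
  U = -0.818 -> Y = 0.182 ✓
  U = -0.475 -> Y = 0.525 ✓
All samples match this transformation.

(a) U + 1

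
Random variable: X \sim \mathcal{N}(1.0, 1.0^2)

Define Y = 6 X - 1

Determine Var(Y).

For Y = aX + b: Var(Y) = a² * Var(X)
Var(X) = 1.0^2 = 1
Var(Y) = 6² * 1 = 36 * 1 = 36

36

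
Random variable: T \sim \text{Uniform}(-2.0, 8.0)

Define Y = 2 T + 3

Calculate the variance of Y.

For Y = aT + b: Var(Y) = a² * Var(T)
Var(T) = (8 + 2)^2/12 = 8.3333333
Var(Y) = 2² * 8.3333333 = 4 * 8.3333333 = 33.333333

33.333333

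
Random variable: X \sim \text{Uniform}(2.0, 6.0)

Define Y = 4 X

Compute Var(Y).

For Y = aX + b: Var(Y) = a² * Var(X)
Var(X) = (6 - 2)^2/12 = 1.3333333
Var(Y) = 4² * 1.3333333 = 16 * 1.3333333 = 21.333333

21.333333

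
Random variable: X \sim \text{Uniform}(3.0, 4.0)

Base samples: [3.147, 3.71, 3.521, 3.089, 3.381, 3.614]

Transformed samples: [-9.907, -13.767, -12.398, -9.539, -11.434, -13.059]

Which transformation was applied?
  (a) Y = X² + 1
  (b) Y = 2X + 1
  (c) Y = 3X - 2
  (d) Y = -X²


Checking option (d) Y = -X²:
  X = 3.147 -> Y = -9.907 ✓
  X = 3.71 -> Y = -13.767 ✓
  X = 3.521 -> Y = -12.398 ✓
All samples match this transformation.

(d) -X²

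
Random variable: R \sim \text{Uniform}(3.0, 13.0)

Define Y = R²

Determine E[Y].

Using E[X²] = Var(X) + (E[X])²:
E[R] = 8
Var(R) = (13 - 3)^2/12 = 8.3333333
E[R²] = 8.3333333 + 8² = 8.3333333 + 64 = 72.333333

72.333333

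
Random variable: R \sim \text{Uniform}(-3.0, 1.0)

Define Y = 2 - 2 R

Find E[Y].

For Y = -2R + 2:
E[Y] = -2 * E[R] + 2
E[R] = (-3 + 1)/2 = -1
E[Y] = -2 * (-1) + 2 = 4

4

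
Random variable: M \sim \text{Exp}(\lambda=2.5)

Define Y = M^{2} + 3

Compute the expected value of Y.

E[Y] = 1*E[M²] + 3
E[M] = 0.4
E[M²] = Var(M) + (E[M])² = 0.16 + 0.16 = 0.32
E[Y] = 1*0.32 + 3 = 3.32

3.32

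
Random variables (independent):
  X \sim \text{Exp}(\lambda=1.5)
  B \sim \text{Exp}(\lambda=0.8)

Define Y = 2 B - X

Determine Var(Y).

For independent RVs: Var(aX + bY) = a²Var(X) + b²Var(Y)
Var(X) = 0.44444444
Var(B) = 1.5625
Var(Y) = (-1)²*0.44444444 + 2²*1.5625
= 1*0.44444444 + 4*1.5625 = 6.6944444

6.6944444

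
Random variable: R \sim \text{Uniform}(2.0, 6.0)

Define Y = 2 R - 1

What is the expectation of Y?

For Y = 2R - 1:
E[Y] = 2 * E[R] - 1
E[R] = (2 + 6)/2 = 4
E[Y] = 2 * 4 - 1 = 7

7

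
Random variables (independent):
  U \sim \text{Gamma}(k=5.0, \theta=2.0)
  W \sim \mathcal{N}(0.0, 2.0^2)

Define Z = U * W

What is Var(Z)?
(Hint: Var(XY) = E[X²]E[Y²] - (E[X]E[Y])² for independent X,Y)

Var(XY) = E[X²]E[Y²] - (E[X]E[Y])²
E[U] = 10, Var(U) = 20
E[W] = 0, Var(W) = 4
E[U²] = 20 + 10² = 120
E[W²] = 4 + 0² = 4
Var(Z) = 120*4 - (10*0)²
= 480 - 0 = 480

480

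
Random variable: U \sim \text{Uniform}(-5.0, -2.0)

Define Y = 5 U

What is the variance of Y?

For Y = aU + b: Var(Y) = a² * Var(U)
Var(U) = (-2 + 5)^2/12 = 0.75
Var(Y) = 5² * 0.75 = 25 * 0.75 = 18.75

18.75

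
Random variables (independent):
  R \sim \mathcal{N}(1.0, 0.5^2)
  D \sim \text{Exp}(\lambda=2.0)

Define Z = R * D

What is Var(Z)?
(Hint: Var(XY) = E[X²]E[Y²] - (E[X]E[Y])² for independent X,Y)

Var(XY) = E[X²]E[Y²] - (E[X]E[Y])²
E[R] = 1, Var(R) = 0.25
E[D] = 0.5, Var(D) = 0.25
E[R²] = 0.25 + 1² = 1.25
E[D²] = 0.25 + 0.5² = 0.5
Var(Z) = 1.25*0.5 - (1*0.5)²
= 0.625 - 0.25 = 0.375

0.375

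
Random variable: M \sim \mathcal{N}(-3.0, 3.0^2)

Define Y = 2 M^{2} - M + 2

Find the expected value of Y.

E[Y] = 2*E[M²] - 1*E[M] + 2
E[M] = -3
E[M²] = Var(M) + (E[M])² = 9 + 9 = 18
E[Y] = 2*18 - 1*(-3) + 2 = 41

41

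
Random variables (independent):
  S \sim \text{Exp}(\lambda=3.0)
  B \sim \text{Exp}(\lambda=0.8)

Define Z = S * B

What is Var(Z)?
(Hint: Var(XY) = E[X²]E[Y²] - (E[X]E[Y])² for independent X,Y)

Var(XY) = E[X²]E[Y²] - (E[X]E[Y])²
E[S] = 0.33333333, Var(S) = 0.11111111
E[B] = 1.25, Var(B) = 1.5625
E[S²] = 0.11111111 + 0.33333333² = 0.22222222
E[B²] = 1.5625 + 1.25² = 3.125
Var(Z) = 0.22222222*3.125 - (0.33333333*1.25)²
= 0.69444444 - 0.17361111 = 0.52083333

0.52083333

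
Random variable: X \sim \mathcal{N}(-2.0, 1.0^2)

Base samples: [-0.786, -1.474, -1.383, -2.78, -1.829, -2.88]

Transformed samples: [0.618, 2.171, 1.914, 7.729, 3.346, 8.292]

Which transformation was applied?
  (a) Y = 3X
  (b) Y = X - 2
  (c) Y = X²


Checking option (c) Y = X²:
  X = -0.786 -> Y = 0.618 ✓
  X = -1.474 -> Y = 2.171 ✓
  X = -1.383 -> Y = 1.914 ✓
All samples match this transformation.

(c) X²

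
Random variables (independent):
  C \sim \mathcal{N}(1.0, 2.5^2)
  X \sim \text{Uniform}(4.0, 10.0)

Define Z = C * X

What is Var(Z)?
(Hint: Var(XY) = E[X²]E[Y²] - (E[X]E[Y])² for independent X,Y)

Var(XY) = E[X²]E[Y²] - (E[X]E[Y])²
E[C] = 1, Var(C) = 6.25
E[X] = 7, Var(X) = 3
E[C²] = 6.25 + 1² = 7.25
E[X²] = 3 + 7² = 52
Var(Z) = 7.25*52 - (1*7)²
= 377 - 49 = 328

328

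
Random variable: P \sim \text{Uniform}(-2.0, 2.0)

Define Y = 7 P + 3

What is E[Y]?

For Y = 7P + 3:
E[Y] = 7 * E[P] + 3
E[P] = (-2 + 2)/2 = 0
E[Y] = 7 * 0 + 3 = 3

3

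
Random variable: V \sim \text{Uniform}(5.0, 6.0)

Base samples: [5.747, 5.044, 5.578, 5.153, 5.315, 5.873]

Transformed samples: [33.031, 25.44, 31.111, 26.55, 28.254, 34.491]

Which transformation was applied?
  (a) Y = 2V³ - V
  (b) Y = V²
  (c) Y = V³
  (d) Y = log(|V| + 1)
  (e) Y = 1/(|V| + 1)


Checking option (b) Y = V²:
  V = 5.747 -> Y = 33.031 ✓
  V = 5.044 -> Y = 25.44 ✓
  V = 5.578 -> Y = 31.111 ✓
All samples match this transformation.

(b) V²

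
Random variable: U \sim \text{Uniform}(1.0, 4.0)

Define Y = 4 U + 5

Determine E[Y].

For Y = 4U + 5:
E[Y] = 4 * E[U] + 5
E[U] = (1 + 4)/2 = 2.5
E[Y] = 4 * 2.5 + 5 = 15

15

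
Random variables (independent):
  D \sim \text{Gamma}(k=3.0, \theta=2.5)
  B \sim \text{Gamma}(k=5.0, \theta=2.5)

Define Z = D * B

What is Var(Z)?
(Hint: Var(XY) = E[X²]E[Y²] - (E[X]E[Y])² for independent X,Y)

Var(XY) = E[X²]E[Y²] - (E[X]E[Y])²
E[D] = 7.5, Var(D) = 18.75
E[B] = 12.5, Var(B) = 31.25
E[D²] = 18.75 + 7.5² = 75
E[B²] = 31.25 + 12.5² = 187.5
Var(Z) = 75*187.5 - (7.5*12.5)²
= 14062.5 - 8789.0625 = 5273.4375

5273.4375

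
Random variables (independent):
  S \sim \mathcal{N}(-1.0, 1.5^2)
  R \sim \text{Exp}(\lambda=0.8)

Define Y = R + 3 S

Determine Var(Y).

For independent RVs: Var(aX + bY) = a²Var(X) + b²Var(Y)
Var(S) = 2.25
Var(R) = 1.5625
Var(Y) = 3²*2.25 + 1²*1.5625
= 9*2.25 + 1*1.5625 = 21.8125

21.8125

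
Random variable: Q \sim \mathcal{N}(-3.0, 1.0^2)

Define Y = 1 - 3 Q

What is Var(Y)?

For Y = aQ + b: Var(Y) = a² * Var(Q)
Var(Q) = 1.0^2 = 1
Var(Y) = (-3)² * 1 = 9 * 1 = 9

9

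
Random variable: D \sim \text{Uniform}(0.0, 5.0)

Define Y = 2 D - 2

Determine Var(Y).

For Y = aD + b: Var(Y) = a² * Var(D)
Var(D) = (5 - 0)^2/12 = 2.0833333
Var(Y) = 2² * 2.0833333 = 4 * 2.0833333 = 8.3333333

8.3333333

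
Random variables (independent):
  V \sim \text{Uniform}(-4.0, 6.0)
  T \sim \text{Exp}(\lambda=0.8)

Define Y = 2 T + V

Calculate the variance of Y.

For independent RVs: Var(aX + bY) = a²Var(X) + b²Var(Y)
Var(V) = 8.3333333
Var(T) = 1.5625
Var(Y) = 1²*8.3333333 + 2²*1.5625
= 1*8.3333333 + 4*1.5625 = 14.583333

14.583333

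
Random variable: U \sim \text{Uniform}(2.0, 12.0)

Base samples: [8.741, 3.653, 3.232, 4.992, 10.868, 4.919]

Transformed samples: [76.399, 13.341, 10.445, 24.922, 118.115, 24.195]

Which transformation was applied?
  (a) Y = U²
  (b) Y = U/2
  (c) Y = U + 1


Checking option (a) Y = U²:
  U = 8.741 -> Y = 76.399 ✓
  U = 3.653 -> Y = 13.341 ✓
  U = 3.232 -> Y = 10.445 ✓
All samples match this transformation.

(a) U²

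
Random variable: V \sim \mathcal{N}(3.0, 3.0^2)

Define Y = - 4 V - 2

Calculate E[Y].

For Y = -4V - 2:
E[Y] = -4 * E[V] - 2
E[V] = 3.0 = 3
E[Y] = -4 * 3 - 2 = -14

-14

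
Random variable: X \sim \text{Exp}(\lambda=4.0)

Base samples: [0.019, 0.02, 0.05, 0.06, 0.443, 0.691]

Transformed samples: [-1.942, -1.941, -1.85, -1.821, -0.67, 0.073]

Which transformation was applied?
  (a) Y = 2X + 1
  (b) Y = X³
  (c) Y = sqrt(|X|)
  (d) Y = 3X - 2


Checking option (d) Y = 3X - 2:
  X = 0.019 -> Y = -1.942 ✓
  X = 0.02 -> Y = -1.941 ✓
  X = 0.05 -> Y = -1.85 ✓
All samples match this transformation.

(d) 3X - 2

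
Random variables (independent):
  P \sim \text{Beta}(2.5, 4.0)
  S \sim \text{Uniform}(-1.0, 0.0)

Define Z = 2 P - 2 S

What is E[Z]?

E[Z] = 2*E[P] - 2*E[S]
E[P] = 0.38461538
E[S] = -0.5
E[Z] = 2*0.38461538 - 2*(-0.5) = 1.7692308

1.7692308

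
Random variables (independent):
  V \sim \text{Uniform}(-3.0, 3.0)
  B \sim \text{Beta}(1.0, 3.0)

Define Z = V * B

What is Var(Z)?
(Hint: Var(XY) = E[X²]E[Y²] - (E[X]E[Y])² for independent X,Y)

Var(XY) = E[X²]E[Y²] - (E[X]E[Y])²
E[V] = 0, Var(V) = 3
E[B] = 0.25, Var(B) = 0.0375
E[V²] = 3 + 0² = 3
E[B²] = 0.0375 + 0.25² = 0.1
Var(Z) = 3*0.1 - (0*0.25)²
= 0.3 - 0 = 0.3

0.3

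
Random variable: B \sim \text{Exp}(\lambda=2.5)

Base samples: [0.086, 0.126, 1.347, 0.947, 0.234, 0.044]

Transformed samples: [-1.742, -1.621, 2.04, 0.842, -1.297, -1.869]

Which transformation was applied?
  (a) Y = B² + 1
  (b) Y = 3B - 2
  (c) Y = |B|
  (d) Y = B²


Checking option (b) Y = 3B - 2:
  B = 0.086 -> Y = -1.742 ✓
  B = 0.126 -> Y = -1.621 ✓
  B = 1.347 -> Y = 2.04 ✓
All samples match this transformation.

(b) 3B - 2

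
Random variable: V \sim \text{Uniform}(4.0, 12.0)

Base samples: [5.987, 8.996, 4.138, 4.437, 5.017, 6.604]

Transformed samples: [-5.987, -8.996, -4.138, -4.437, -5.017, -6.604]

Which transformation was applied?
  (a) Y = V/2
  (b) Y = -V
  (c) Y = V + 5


Checking option (b) Y = -V:
  V = 5.987 -> Y = -5.987 ✓
  V = 8.996 -> Y = -8.996 ✓
  V = 4.138 -> Y = -4.138 ✓
All samples match this transformation.

(b) -V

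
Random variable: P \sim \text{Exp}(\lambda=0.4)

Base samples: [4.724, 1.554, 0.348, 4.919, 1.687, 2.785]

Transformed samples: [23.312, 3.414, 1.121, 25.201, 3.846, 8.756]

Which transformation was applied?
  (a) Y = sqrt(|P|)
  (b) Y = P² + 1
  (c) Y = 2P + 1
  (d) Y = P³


Checking option (b) Y = P² + 1:
  P = 4.724 -> Y = 23.312 ✓
  P = 1.554 -> Y = 3.414 ✓
  P = 0.348 -> Y = 1.121 ✓
All samples match this transformation.

(b) P² + 1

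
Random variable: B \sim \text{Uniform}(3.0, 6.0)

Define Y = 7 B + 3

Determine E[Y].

For Y = 7B + 3:
E[Y] = 7 * E[B] + 3
E[B] = (3 + 6)/2 = 4.5
E[Y] = 7 * 4.5 + 3 = 34.5

34.5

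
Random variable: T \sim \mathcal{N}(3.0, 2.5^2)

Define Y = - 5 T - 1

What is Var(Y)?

For Y = aT + b: Var(Y) = a² * Var(T)
Var(T) = 2.5^2 = 6.25
Var(Y) = (-5)² * 6.25 = 25 * 6.25 = 156.25

156.25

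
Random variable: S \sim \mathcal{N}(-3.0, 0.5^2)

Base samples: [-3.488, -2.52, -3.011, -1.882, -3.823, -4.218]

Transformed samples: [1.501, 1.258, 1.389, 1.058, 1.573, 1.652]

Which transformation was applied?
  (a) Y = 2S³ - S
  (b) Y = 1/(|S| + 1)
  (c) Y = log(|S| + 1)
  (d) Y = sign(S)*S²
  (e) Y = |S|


Checking option (c) Y = log(|S| + 1):
  S = -3.488 -> Y = 1.501 ✓
  S = -2.52 -> Y = 1.258 ✓
  S = -3.011 -> Y = 1.389 ✓
All samples match this transformation.

(c) log(|S| + 1)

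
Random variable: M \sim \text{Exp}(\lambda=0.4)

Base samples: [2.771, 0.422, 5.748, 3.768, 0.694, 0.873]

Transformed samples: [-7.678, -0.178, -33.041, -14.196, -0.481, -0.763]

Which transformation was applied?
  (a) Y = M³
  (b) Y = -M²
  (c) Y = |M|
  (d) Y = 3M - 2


Checking option (b) Y = -M²:
  M = 2.771 -> Y = -7.678 ✓
  M = 0.422 -> Y = -0.178 ✓
  M = 5.748 -> Y = -33.041 ✓
All samples match this transformation.

(b) -M²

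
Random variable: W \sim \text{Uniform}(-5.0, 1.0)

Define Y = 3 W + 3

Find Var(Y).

For Y = aW + b: Var(Y) = a² * Var(W)
Var(W) = (1 + 5)^2/12 = 3
Var(Y) = 3² * 3 = 9 * 3 = 27

27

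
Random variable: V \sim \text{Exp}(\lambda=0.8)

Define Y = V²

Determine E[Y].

E[V²] = Var(V) + (E[V])² = 1.5625 + 1.5625 = 3.125

3.125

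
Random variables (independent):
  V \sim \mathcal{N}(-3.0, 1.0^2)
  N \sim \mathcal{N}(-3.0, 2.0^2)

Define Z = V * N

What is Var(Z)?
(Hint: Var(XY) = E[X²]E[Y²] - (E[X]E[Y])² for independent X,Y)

Var(XY) = E[X²]E[Y²] - (E[X]E[Y])²
E[V] = -3, Var(V) = 1
E[N] = -3, Var(N) = 4
E[V²] = 1 + (-3)² = 10
E[N²] = 4 + (-3)² = 13
Var(Z) = 10*13 - (-3*(-3))²
= 130 - 81 = 49

49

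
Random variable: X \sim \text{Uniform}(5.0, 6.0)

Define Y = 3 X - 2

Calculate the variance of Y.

For Y = aX + b: Var(Y) = a² * Var(X)
Var(X) = (6 - 5)^2/12 = 0.083333333
Var(Y) = 3² * 0.083333333 = 9 * 0.083333333 = 0.75

0.75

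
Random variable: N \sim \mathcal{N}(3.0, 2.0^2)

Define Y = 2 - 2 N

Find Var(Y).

For Y = aN + b: Var(Y) = a² * Var(N)
Var(N) = 2.0^2 = 4
Var(Y) = (-2)² * 4 = 4 * 4 = 16

16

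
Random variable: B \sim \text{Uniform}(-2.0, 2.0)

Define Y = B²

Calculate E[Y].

E[B²] = Var(B) + (E[B])² = 1.3333333 + 0 = 1.3333333

1.3333333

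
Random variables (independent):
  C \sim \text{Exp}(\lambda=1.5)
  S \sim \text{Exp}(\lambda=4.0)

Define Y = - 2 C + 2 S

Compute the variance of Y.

For independent RVs: Var(aX + bY) = a²Var(X) + b²Var(Y)
Var(C) = 0.44444444
Var(S) = 0.0625
Var(Y) = (-2)²*0.44444444 + 2²*0.0625
= 4*0.44444444 + 4*0.0625 = 2.0277778

2.0277778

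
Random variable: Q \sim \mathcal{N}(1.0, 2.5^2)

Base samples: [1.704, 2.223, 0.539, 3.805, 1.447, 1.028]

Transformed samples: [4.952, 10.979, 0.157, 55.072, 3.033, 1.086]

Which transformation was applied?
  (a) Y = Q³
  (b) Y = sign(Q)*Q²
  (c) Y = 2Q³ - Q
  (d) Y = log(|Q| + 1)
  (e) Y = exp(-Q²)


Checking option (a) Y = Q³:
  Q = 1.704 -> Y = 4.952 ✓
  Q = 2.223 -> Y = 10.979 ✓
  Q = 0.539 -> Y = 0.157 ✓
All samples match this transformation.

(a) Q³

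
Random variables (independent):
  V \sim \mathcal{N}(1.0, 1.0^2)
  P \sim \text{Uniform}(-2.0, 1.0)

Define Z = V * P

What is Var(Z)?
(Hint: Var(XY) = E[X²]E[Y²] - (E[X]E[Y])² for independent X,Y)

Var(XY) = E[X²]E[Y²] - (E[X]E[Y])²
E[V] = 1, Var(V) = 1
E[P] = -0.5, Var(P) = 0.75
E[V²] = 1 + 1² = 2
E[P²] = 0.75 + (-0.5)² = 1
Var(Z) = 2*1 - (1*(-0.5))²
= 2 - 0.25 = 1.75

1.75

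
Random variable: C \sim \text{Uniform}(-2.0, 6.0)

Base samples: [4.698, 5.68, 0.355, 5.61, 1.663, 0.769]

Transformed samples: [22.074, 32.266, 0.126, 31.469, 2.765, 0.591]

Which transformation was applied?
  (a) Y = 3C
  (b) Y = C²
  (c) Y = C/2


Checking option (b) Y = C²:
  C = 4.698 -> Y = 22.074 ✓
  C = 5.68 -> Y = 32.266 ✓
  C = 0.355 -> Y = 0.126 ✓
All samples match this transformation.

(b) C²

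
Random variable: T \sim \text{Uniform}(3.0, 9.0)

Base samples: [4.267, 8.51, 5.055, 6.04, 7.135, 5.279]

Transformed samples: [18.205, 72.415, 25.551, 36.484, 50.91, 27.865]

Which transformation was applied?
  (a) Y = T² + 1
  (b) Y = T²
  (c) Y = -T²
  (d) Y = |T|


Checking option (b) Y = T²:
  T = 4.267 -> Y = 18.205 ✓
  T = 8.51 -> Y = 72.415 ✓
  T = 5.055 -> Y = 25.551 ✓
All samples match this transformation.

(b) T²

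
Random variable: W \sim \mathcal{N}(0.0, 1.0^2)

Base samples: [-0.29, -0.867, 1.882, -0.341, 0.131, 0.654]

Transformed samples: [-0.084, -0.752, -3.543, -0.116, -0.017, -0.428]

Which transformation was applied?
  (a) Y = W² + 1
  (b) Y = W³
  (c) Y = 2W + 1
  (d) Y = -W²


Checking option (d) Y = -W²:
  W = -0.29 -> Y = -0.084 ✓
  W = -0.867 -> Y = -0.752 ✓
  W = 1.882 -> Y = -3.543 ✓
All samples match this transformation.

(d) -W²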